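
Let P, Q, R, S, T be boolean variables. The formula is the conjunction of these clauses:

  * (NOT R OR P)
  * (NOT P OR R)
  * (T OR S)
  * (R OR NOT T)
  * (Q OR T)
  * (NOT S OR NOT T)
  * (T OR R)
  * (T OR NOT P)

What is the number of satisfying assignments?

Satisfying assignments:
  P=1 Q=0 R=1 S=0 T=1
  P=1 Q=1 R=1 S=0 T=1
Count: 2.

2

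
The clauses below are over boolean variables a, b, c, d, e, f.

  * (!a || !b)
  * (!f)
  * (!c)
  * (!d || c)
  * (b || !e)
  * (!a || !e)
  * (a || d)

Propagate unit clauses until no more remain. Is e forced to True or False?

Unit clause (!f) sets f = False.
(!c) stands alone — c = False.
(!d || c) with c = False leaves only !d, so d = False.
From (a || d) and d = False: a = True.
From (!b || !a) and a = True: b = False.
(!e || b) with b = False leaves only !e, so e = False.

False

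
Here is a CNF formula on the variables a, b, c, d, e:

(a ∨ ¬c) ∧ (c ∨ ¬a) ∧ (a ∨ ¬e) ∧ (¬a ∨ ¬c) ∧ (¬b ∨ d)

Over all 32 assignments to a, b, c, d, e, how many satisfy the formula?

3

Satisfying assignments:
  a=0 b=0 c=0 d=0 e=0
  a=0 b=0 c=0 d=1 e=0
  a=0 b=1 c=0 d=1 e=0
That's 3 in total.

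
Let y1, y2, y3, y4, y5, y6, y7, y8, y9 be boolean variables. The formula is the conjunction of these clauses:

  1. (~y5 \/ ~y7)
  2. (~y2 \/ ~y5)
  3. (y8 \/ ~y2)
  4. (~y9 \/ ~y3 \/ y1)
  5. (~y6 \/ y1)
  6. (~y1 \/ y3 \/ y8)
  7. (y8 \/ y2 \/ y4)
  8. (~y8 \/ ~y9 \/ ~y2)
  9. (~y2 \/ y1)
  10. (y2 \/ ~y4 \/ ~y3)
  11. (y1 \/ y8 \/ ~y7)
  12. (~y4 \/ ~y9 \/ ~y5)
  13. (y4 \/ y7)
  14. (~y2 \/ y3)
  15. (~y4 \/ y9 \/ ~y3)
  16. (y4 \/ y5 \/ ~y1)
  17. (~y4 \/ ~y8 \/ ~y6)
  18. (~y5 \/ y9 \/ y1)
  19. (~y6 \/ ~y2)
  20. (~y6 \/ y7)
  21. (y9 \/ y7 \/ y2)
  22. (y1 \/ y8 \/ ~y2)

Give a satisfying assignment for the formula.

y6 occurs only negated in the remaining clauses — set y6 = False.
Set y1 = False and propagate.
  then y2 is forced to False.
Set y3 = False and propagate.
The remaining clauses are satisfied by y4 = True, y5 = False, y7 = True, y8 = True, y9 = False.
Every clause has at least one true literal under this assignment.

y1=False, y2=False, y3=False, y4=True, y5=False, y6=False, y7=True, y8=True, y9=False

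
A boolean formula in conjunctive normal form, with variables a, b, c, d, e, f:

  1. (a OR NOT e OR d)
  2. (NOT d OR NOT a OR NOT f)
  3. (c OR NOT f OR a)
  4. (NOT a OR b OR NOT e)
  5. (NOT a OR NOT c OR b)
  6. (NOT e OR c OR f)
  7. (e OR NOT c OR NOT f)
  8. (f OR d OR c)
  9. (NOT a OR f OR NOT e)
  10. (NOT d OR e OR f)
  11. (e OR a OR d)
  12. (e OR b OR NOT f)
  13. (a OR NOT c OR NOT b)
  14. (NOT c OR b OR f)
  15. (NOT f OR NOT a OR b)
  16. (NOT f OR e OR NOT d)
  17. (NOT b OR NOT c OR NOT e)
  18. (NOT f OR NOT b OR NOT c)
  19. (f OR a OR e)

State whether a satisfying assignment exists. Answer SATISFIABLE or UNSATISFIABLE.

SATISFIABLE

Branch on a: take a = True.
Try b = True.
Branch on c: take c = False.
For the remaining variables, d = False, e = True, f = True works.
So a = T, b = T, c = F, d = F, e = T, f = T is a satisfying assignment.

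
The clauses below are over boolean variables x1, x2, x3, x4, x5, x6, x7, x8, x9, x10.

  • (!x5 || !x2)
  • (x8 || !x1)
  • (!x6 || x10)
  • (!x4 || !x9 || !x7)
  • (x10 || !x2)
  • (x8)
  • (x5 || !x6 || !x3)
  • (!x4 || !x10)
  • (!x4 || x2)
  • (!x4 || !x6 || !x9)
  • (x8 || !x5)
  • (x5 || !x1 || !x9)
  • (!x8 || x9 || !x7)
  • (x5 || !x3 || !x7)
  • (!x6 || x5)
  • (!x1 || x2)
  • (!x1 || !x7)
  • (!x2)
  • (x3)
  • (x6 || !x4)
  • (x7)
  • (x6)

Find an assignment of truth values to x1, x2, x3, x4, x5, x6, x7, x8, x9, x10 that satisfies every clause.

x1=F  x2=F  x3=T  x4=F  x5=T  x6=T  x7=T  x8=T  x9=T  x10=T

The clause (x8) is unit: x8 must be True.
The clause (!x2) is unit: x2 must be False.
The clause (!x4) is unit: x4 must be False.
(!x1) is a unit clause, so x1 = False.
(x3) is a unit clause, so x3 = True.
The clause (x7) is unit: x7 must be True.
(x9) is a unit clause, so x9 = True.
The clause (x5) is unit: x5 must be True.
Unit propagation: (x6) forces x6 = True.
Unit propagation: (x10) forces x10 = True.
Every clause has at least one true literal under this assignment.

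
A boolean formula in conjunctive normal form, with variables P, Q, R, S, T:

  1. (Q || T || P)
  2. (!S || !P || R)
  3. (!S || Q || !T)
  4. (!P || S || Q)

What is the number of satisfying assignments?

17

Case analysis on P and Q:
  P=1, Q=1: T free; 3 ways for (R,S) × 2^1 = 6.
  P=1, Q=0: remaining (R,S,T) ∈ {(1,1,0)} — 1.
  P=0, Q=1: R, S, T free → 2^3 = 8.
  P=0, Q=0: remaining (R,S,T) ∈ {(0,0,1); (1,0,1)} — 2.
Total: 6 + 1 + 8 + 2 = 17.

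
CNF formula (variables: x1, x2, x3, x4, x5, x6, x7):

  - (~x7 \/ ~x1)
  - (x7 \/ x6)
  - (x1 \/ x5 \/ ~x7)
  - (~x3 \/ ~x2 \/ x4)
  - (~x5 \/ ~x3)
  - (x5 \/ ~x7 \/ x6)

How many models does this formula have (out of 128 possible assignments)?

30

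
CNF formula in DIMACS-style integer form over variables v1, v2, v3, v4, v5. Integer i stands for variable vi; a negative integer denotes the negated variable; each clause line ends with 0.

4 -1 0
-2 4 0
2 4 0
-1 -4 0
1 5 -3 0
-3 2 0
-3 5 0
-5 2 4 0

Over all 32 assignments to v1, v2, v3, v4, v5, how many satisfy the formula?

5

The models are:
  v1=0 v2=0 v3=0 v4=1 v5=0
  v1=0 v2=0 v3=0 v4=1 v5=1
  v1=0 v2=1 v3=0 v4=1 v5=0
  v1=0 v2=1 v3=0 v4=1 v5=1
  v1=0 v2=1 v3=1 v4=1 v5=1
Count: 5.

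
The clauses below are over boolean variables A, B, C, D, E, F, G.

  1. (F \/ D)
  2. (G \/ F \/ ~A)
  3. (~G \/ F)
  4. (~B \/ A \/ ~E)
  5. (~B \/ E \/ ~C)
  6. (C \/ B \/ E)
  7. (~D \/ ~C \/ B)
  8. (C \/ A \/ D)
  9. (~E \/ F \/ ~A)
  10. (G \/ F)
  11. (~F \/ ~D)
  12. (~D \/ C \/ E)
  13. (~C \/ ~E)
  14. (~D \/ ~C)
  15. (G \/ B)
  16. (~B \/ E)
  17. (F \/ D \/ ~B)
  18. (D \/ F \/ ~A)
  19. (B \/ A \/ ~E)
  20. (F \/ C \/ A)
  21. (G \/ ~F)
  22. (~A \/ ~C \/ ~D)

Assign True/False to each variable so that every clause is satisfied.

A=F  B=F  C=T  D=F  E=F  F=T  G=T

Branch on A: take A = False.
The remaining clauses are satisfied by B = False, C = True, D = False, E = False, F = True, G = True.
Every clause has at least one true literal under this assignment.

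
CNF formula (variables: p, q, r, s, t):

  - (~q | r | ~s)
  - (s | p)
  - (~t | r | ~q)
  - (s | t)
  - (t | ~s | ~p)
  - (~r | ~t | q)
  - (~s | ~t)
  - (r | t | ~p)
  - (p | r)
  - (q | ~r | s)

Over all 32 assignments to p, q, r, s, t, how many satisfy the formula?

4

Satisfying assignments:
  p=F q=F r=T s=T t=F
  p=F q=T r=T s=T t=F
  p=T q=F r=F s=F t=T
  p=T q=T r=T s=F t=T
Count: 4.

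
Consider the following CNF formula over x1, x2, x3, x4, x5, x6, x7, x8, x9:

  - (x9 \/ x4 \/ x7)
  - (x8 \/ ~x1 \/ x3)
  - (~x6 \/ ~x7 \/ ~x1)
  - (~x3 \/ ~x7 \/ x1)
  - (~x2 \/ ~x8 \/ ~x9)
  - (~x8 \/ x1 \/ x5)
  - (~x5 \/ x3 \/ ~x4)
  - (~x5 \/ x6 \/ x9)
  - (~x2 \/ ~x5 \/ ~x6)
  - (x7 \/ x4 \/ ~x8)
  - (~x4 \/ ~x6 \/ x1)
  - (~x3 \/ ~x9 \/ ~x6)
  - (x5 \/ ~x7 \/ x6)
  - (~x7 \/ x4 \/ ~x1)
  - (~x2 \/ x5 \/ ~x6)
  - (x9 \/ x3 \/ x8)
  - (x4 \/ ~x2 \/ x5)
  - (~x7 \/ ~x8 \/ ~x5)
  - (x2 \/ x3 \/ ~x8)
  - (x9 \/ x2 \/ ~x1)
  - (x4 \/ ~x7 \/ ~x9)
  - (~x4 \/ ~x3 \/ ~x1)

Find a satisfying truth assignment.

x1=F, x2=T, x3=T, x4=T, x5=F, x6=F, x7=F, x8=F, x9=F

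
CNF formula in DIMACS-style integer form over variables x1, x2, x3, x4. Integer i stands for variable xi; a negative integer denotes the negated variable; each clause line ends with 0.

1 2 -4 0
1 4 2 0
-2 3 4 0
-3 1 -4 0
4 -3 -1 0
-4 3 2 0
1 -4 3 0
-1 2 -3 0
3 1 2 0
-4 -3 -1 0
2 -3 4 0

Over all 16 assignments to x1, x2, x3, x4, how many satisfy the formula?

3

The models are:
  x1=F x2=T x3=T x4=F
  x1=T x2=F x3=F x4=F
  x1=T x2=T x3=F x4=T
That's 3 in total.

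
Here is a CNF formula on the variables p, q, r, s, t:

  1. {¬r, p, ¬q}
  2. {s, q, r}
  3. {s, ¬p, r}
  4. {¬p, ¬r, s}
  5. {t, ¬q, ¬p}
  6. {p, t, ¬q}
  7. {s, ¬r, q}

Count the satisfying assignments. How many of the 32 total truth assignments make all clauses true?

12

Case analysis on p and q:
  p=T, q=T: remaining (r,s,t) ∈ {(F,T,T); (T,T,T)} — 2.
  p=T, q=F: remaining (r,s,t) ∈ {(F,T,F); (F,T,T); (T,T,F); (T,T,T)} — 4.
  p=F, q=T: remaining (r,s,t) ∈ {(F,F,T); (F,T,T)} — 2.
  p=F, q=F: remaining (r,s,t) ∈ {(F,T,F); (F,T,T); (T,T,F); (T,T,T)} — 4.
Total: 2 + 4 + 2 + 4 = 12.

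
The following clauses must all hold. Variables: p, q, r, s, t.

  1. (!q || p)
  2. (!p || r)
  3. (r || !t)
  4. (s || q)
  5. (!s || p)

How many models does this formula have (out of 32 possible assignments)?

6

Satisfying assignments:
  p=T q=F r=T s=T t=F
  p=T q=F r=T s=T t=T
  p=T q=T r=T s=F t=F
  p=T q=T r=T s=F t=T
  p=T q=T r=T s=T t=F
  p=T q=T r=T s=T t=T
Count: 6.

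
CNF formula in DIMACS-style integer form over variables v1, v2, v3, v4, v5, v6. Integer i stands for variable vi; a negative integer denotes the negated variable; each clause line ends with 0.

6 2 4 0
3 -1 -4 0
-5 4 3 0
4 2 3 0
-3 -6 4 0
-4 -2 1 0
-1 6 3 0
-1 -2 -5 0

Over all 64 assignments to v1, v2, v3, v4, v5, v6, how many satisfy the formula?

20

Split on v4, then v3.
  v4=1, v3=1: v6 free; 5 ways for (v1,v2,v5) × 2^1 = 10.
  v4=1, v3=0: remaining (v1,v2,v5,v6) ∈ {(0,0,0,0); (0,0,0,1); (0,0,1,0); (0,0,1,1)} — 4.
  v4=0, v3=1: remaining (v1,v2,v5,v6) ∈ {(0,1,0,0); (0,1,1,0); (1,1,0,0)} — 3.
  v4=0, v3=0: remaining (v1,v2,v5,v6) ∈ {(0,1,0,0); (0,1,0,1); (1,1,0,1)} — 3.
Total: 10 + 4 + 3 + 3 = 20.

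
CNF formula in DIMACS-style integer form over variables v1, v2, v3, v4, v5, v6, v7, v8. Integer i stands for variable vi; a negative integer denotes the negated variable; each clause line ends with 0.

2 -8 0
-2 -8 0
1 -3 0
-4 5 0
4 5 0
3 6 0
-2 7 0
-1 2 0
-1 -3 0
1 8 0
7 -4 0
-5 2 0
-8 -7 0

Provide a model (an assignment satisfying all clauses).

v6 occurs only positively in the remaining clauses — set v6 = True.
Branch on v1: take v1 = True.
  then v2 is forced to True.
  then v8 is forced to False.
  then v7 is forced to True.
  then v3 is forced to False.
Try v4 = False.
  then v5 is forced to True.

v1=True, v2=True, v3=False, v4=False, v5=True, v6=True, v7=True, v8=False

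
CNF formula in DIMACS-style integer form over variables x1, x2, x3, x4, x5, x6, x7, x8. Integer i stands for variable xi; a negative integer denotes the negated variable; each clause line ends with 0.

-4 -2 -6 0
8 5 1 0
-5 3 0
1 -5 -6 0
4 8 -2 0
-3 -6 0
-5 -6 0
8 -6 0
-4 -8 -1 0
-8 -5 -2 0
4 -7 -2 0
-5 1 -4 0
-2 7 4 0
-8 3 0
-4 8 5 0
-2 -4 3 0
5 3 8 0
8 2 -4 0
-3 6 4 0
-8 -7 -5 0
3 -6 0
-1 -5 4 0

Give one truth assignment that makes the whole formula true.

Try x1 = False.
Branch on x2: take x2 = True.
The remaining clauses are satisfied by x3 = True, x4 = True, x5 = False, x6 = False, x7 = False, x8 = True.
Every clause has at least one true literal under this assignment.
Check each clause:
  1. {¬x4, ¬x2, ¬x6} — ¬x6 is true.
  2. {x1, x5, x8} — x8 is true.
  3. {¬x5, x3} — x3 is true.
  4. {¬x6, x1, ¬x5} — ¬x6 is true.
  5. {x4, x8, ¬x2} — x8 is true.
  6. {¬x3, ¬x6} — ¬x6 is true.
  7. {¬x6, ¬x5} — ¬x6 is true.
  8. {¬x6, x8} — x8 is true.
  9. {¬x4, ¬x8, ¬x1} — ¬x1 is true.
  10. {¬x5, ¬x2, ¬x8} — ¬x5 is true.
  11. {¬x7, x4, ¬x2} — ¬x7 is true.
  12. {¬x5, ¬x4, x1} — ¬x5 is true.
  13. {¬x2, x4, x7} — x4 is true.
  14. {x3, ¬x8} — x3 is true.
  15. {x8, ¬x4, x5} — x8 is true.
  16. {x3, ¬x4, ¬x2} — x3 is true.
  17. {x8, x5, x3} — x8 is true.
  18. {¬x4, x8, x2} — x8 is true.
  19. {x4, ¬x3, x6} — x4 is true.
  20. {¬x7, ¬x5, ¬x8} — ¬x7 is true.
  21. {¬x6, x3} — ¬x6 is true.
  22. {x4, ¬x5, ¬x1} — ¬x5 is true.

x1=0, x2=1, x3=1, x4=1, x5=0, x6=0, x7=0, x8=1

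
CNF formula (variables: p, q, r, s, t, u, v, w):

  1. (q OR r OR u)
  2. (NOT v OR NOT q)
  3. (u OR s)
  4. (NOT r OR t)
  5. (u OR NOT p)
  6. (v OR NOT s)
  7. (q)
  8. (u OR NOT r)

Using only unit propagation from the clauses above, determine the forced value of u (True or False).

(q) is a unit clause: q = True.
(NOT q OR NOT v) with q = True leaves only NOT v, so v = False.
(NOT s OR v): since v = False, the clause reduces to (NOT s). s = False.
From (u OR s) and s = False: u = True.

True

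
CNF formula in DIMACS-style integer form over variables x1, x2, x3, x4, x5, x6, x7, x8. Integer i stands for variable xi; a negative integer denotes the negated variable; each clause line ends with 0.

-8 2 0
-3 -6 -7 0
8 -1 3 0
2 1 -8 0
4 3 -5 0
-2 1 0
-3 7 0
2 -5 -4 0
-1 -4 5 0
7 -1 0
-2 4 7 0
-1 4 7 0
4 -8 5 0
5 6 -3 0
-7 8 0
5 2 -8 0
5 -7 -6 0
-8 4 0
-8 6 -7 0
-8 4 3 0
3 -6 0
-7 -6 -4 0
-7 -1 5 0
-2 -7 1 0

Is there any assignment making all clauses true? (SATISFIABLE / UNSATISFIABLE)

SATISFIABLE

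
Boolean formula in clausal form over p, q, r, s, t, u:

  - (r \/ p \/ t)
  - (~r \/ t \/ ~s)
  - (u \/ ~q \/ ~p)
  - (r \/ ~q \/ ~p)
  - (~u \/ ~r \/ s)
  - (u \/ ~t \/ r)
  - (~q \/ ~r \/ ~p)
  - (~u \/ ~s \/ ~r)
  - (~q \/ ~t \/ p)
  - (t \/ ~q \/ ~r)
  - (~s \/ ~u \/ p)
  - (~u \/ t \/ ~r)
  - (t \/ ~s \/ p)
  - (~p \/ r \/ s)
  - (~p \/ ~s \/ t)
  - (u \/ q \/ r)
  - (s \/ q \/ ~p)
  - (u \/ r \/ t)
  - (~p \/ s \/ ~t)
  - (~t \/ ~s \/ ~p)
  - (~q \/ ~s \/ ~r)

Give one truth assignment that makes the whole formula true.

p = False  q = False  r = False  s = False  t = True  u = True

Check each clause:
  1. (p \/ r \/ t) — t is true.
  2. (t \/ ~r \/ ~s) — t is true.
  3. (~p \/ u \/ ~q) — ~p is true.
  4. (~p \/ r \/ ~q) — ~p is true.
  5. (~u \/ s \/ ~r) — ~r is true.
  6. (~t \/ r \/ u) — u is true.
  7. (~q \/ ~r \/ ~p) — ~r is true.
  8. (~s \/ ~r \/ ~u) — ~s is true.
  9. (~t \/ p \/ ~q) — ~q is true.
  10. (t \/ ~r \/ ~q) — t is true.
  11. (~u \/ p \/ ~s) — ~s is true.
  12. (~r \/ ~u \/ t) — t is true.
  13. (p \/ ~s \/ t) — ~s is true.
  14. (s \/ r \/ ~p) — ~p is true.
  15. (~p \/ t \/ ~s) — ~s is true.
  16. (r \/ u \/ q) — u is true.
  17. (s \/ ~p \/ q) — ~p is true.
  18. (r \/ u \/ t) — t is true.
  19. (~t \/ ~p \/ s) — ~p is true.
  20. (~p \/ ~s \/ ~t) — ~s is true.
  21. (~q \/ ~r \/ ~s) — ~s is true.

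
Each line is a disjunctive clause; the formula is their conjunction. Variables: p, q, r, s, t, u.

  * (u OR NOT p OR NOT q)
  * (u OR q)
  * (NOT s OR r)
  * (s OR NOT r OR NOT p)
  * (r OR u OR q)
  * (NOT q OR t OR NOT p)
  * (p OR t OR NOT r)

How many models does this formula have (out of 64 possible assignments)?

Case analysis on p and q:
  p=1, q=1: remaining (r,s,t,u) ∈ {(0,0,1,1); (1,1,1,1)} — 2.
  p=1, q=0: remaining (r,s,t,u) ∈ {(0,0,0,1); (0,0,1,1); (1,1,0,1); (1,1,1,1)} — 4.
  p=0, q=1: u free; 4 ways for (r,s,t) × 2^1 = 8.
  p=0, q=0: remaining (r,s,t,u) ∈ {(0,0,0,1); (0,0,1,1); (1,0,1,1); (1,1,1,1)} — 4.
Total: 2 + 4 + 8 + 4 = 18.

18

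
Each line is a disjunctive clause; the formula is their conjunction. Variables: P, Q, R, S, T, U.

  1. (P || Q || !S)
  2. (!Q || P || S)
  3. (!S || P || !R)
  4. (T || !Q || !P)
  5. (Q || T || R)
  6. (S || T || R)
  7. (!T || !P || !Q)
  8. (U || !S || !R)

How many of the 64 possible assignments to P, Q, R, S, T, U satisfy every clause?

Case analysis on P and Q:
  P=T, Q=T: a clause becomes empty — 0.
  P=T, Q=F: 10 of the 16 assignments to (R,S,T,U) work.
  P=F, Q=T: remaining (R,S,T,U) ∈ {(F,T,F,F); (F,T,F,T); (F,T,T,F); (F,T,T,T)} — 4.
  P=F, Q=F: U free; 3 ways for (R,S,T) × 2^1 = 6.
Total: 0 + 10 + 4 + 6 = 20.

20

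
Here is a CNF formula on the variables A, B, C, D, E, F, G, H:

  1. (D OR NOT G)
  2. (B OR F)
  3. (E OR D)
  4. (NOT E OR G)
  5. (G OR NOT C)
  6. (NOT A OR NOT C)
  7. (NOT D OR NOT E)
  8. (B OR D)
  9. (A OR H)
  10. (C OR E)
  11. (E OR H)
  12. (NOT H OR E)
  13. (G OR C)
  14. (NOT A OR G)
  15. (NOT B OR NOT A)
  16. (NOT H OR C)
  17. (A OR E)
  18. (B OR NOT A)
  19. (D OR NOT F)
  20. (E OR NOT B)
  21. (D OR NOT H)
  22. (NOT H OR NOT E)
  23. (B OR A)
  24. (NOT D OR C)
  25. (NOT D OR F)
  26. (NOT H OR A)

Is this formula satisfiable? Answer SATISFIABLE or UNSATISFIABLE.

UNSATISFIABLE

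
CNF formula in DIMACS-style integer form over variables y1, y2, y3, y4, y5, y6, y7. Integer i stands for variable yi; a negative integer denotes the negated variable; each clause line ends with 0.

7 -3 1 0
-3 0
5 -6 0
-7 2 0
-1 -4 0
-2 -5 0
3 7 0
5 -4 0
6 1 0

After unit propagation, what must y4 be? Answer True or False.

False

(~y3) stands alone — y3 = False.
(y3 \/ y7): since y3 = False, the clause reduces to (y7). y7 = True.
(y2 \/ ~y7): since y7 = True, the clause reduces to (y2). y2 = True.
In (~y2 \/ ~y5), ~y2 is now false; ~y5 must hold, so y5 = False.
In (~y6 \/ y5), y5 is now false; ~y6 must hold, so y6 = False.
From (y5 \/ ~y4) and y5 = False: y4 = False.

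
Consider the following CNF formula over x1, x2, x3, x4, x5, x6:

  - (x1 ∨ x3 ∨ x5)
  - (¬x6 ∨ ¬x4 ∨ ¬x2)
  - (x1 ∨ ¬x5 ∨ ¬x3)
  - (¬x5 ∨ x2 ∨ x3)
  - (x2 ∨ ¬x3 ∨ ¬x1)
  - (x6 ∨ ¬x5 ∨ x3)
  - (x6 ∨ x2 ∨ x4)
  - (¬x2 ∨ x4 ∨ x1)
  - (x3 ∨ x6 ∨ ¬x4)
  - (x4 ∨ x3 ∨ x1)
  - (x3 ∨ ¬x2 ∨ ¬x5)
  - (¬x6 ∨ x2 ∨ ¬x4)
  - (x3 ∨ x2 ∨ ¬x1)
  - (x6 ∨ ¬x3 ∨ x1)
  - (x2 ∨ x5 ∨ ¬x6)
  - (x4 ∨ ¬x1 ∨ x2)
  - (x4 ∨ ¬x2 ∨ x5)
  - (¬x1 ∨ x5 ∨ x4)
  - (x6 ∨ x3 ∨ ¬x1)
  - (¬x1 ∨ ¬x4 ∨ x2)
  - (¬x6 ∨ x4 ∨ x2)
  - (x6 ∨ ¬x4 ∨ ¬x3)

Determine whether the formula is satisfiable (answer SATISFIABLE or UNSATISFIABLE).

Branch on x1: take x1 = True.
Set x2 = True and propagate.
For the remaining variables, x3 = True, x4 = False, x5 = True, x6 = True works.
Every clause has at least one true literal under this assignment.
So x1 = T, x2 = T, x3 = T, x4 = F, x5 = T, x6 = T is a satisfying assignment.

SATISFIABLE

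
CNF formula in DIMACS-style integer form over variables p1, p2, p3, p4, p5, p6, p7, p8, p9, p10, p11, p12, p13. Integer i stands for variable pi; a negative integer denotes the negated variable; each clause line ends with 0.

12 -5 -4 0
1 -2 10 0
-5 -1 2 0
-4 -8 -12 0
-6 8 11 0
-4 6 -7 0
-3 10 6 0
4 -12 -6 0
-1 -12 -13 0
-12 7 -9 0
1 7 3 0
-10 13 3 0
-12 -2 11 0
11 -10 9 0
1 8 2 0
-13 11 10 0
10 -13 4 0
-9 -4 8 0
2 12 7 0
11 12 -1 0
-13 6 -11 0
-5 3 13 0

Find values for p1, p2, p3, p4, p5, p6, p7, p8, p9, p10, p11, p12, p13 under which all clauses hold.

p1=True, p2=True, p3=True, p4=False, p5=False, p6=False, p7=True, p8=False, p9=True, p10=True, p11=True, p12=True, p13=False

p5 occurs only negated in the remaining clauses — set p5 = False.
Set p1 = True and propagate.
Branch on p2: take p2 = True.
For the remaining variables, p3 = True, p4 = False, p6 = False, p7 = True, p8 = False, p9 = True, p10 = True, p11 = True, p12 = True, p13 = False works.
Check each clause:
  1. (NOT p5 OR p12 OR NOT p4) — NOT p5 is true.
  2. (p1 OR p10 OR NOT p2) — p1 is true.
  3. (NOT p1 OR p2 OR NOT p5) — p2 is true.
  4. (NOT p4 OR NOT p12 OR NOT p8) — NOT p8 is true.
  5. (p8 OR p11 OR NOT p6) — NOT p6 is true.
  6. (p6 OR NOT p7 OR NOT p4) — NOT p4 is true.
  7. (NOT p3 OR p10 OR p6) — p10 is true.
  8. (p4 OR NOT p12 OR NOT p6) — NOT p6 is true.
  9. (NOT p13 OR NOT p12 OR NOT p1) — NOT p13 is true.
  10. (NOT p9 OR p7 OR NOT p12) — p7 is true.
  11. (p1 OR p7 OR p3) — p1 is true.
  12. (p3 OR NOT p10 OR p13) — p3 is true.
  13. (NOT p2 OR p11 OR NOT p12) — p11 is true.
  14. (p11 OR NOT p10 OR p9) — p9 is true.
  15. (p1 OR p2 OR p8) — p1 is true.
  16. (p11 OR NOT p13 OR p10) — p11 is true.
  17. (NOT p13 OR p10 OR p4) — p10 is true.
  18. (p8 OR NOT p9 OR NOT p4) — NOT p4 is true.
  19. (p7 OR p2 OR p12) — p2 is true.
  20. (p12 OR p11 OR NOT p1) — p11 is true.
  21. (NOT p11 OR p6 OR NOT p13) — NOT p13 is true.
  22. (NOT p5 OR p3 OR p13) — p3 is true.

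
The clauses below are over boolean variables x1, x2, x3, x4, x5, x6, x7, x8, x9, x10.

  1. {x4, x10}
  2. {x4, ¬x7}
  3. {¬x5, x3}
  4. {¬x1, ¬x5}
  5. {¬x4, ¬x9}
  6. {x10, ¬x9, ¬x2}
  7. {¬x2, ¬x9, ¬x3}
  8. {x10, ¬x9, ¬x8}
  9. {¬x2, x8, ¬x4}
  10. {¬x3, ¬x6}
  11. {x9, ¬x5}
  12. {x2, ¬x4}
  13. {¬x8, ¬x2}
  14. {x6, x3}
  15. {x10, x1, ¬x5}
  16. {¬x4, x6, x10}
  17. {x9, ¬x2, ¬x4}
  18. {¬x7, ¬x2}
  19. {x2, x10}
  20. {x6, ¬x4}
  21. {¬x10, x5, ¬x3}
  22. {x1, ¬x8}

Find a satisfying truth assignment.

x1=0, x2=1, x3=0, x4=0, x5=0, x6=1, x7=0, x8=0, x9=1, x10=1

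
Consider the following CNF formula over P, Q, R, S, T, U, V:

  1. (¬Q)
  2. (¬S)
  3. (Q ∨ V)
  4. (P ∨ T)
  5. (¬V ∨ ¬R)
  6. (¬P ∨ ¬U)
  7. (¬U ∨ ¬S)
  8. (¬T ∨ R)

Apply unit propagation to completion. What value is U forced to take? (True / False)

False

(¬Q) stands alone — Q = False.
(¬S) is a unit clause: S = False.
In (V ∨ Q), Q is now false; V must hold, so V = True.
From (¬V ∨ ¬R) and V = True: R = False.
In (R ∨ ¬T), R is now false; ¬T must hold, so T = False.
In (P ∨ T), T is now false; P must hold, so P = True.
In (¬P ∨ ¬U), ¬P is now false; ¬U must hold, so U = False.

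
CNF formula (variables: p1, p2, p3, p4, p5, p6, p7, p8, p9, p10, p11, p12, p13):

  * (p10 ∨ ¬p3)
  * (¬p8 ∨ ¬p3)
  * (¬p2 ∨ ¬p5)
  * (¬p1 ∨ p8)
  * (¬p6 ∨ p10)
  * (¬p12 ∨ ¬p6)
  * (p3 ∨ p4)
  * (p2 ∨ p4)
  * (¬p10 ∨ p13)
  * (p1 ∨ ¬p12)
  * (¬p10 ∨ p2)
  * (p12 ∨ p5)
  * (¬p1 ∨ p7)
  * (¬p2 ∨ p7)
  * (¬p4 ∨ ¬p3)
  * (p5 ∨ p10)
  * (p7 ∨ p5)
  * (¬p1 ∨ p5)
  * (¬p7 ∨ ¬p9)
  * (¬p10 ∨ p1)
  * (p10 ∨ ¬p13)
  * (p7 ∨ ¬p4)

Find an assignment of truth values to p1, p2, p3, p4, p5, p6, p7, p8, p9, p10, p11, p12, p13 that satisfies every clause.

p6 occurs only negated in the remaining clauses — set p6 = False.
p9 occurs only negated in the remaining clauses — set p9 = False.
Branch on p1: take p1 = False.
  then p12 is forced to False.
  then p5 is forced to True.
  then p2 is forced to False.
  then p4 is forced to True.
  then p10 is forced to False.
  then p3 is forced to False.
  then p13 is forced to False.
  then p7 is forced to True.
p8, p11 are now unconstrained; take p8 = True, p11 = False.

p1 = F  p2 = F  p3 = F  p4 = T  p5 = T  p6 = F  p7 = T  p8 = T  p9 = F  p10 = F  p11 = F  p12 = F  p13 = F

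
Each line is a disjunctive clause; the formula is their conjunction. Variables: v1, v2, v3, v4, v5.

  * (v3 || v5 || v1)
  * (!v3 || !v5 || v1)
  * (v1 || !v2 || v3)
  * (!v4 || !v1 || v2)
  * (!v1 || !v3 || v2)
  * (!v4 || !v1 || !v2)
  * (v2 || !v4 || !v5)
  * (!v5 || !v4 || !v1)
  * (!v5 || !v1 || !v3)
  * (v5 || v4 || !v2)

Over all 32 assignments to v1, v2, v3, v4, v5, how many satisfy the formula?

The models are:
  v1=0 v2=0 v3=0 v4=0 v5=1
  v1=0 v2=0 v3=1 v4=0 v5=0
  v1=0 v2=0 v3=1 v4=1 v5=0
  v1=0 v2=1 v3=1 v4=1 v5=0
  v1=1 v2=0 v3=0 v4=0 v5=0
  v1=1 v2=0 v3=0 v4=0 v5=1
  v1=1 v2=1 v3=0 v4=0 v5=1
That's 7 in total.

7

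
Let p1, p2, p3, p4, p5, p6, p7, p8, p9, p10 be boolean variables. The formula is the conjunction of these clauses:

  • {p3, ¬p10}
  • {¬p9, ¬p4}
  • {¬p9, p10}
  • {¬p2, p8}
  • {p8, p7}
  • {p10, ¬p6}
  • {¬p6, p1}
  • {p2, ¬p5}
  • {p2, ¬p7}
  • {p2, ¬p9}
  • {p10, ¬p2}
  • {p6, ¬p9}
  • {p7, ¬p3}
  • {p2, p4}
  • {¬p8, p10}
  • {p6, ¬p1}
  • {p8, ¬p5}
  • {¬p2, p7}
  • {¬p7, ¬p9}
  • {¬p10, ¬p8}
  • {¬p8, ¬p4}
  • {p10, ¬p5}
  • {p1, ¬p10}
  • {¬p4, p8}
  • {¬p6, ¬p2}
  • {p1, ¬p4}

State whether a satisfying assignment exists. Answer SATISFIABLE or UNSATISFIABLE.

p2 = True:
  propagation gives p8=True, p10=True; an empty clause results — contradiction.
p2 = False:
  propagation gives p5=False, p7=False, p8=True, p9=False; an empty clause results — contradiction.
Every branch closes, so no satisfying assignment exists.

UNSATISFIABLE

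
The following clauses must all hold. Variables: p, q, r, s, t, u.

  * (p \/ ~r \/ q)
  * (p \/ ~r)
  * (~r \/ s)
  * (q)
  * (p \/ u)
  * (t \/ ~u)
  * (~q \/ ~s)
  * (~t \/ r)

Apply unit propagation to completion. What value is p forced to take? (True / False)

Unit clause (q) sets q = True.
In (~q \/ ~s), ~q is now false; ~s must hold, so s = False.
From (~r \/ s) and s = False: r = False.
From (r \/ ~t) and r = False: t = False.
From (t \/ ~u) and t = False: u = False.
From (p \/ u) and u = False: p = True.

True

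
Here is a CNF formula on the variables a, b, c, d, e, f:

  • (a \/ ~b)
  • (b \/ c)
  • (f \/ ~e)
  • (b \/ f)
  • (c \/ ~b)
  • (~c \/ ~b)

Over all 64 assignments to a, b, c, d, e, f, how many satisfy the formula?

Case analysis on b and c:
  b=1, c=1: a clause becomes empty — 0.
  b=1, c=0: a clause becomes empty — 0.
  b=0, c=1: forces f=1; a, d, e free → 2^3 = 8.
  b=0, c=0: a clause becomes empty — 0.
Total: 0 + 0 + 8 + 0 = 8.

8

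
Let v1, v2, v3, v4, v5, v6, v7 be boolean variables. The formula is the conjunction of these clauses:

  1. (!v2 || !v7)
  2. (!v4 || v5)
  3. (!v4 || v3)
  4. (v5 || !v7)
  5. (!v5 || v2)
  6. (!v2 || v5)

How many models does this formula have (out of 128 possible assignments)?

20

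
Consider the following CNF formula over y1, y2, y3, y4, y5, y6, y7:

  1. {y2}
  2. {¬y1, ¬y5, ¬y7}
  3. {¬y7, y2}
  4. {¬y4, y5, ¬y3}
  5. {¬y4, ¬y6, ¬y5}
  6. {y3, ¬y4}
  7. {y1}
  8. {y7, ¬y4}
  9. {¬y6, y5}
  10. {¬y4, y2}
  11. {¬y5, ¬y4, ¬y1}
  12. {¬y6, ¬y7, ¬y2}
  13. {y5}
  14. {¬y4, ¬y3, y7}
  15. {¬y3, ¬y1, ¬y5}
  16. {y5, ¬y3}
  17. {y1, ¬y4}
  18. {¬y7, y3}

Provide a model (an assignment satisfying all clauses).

y1=1, y2=1, y3=0, y4=0, y5=1, y6=1, y7=0

Check each clause:
  1. {y2} — y2 is true.
  2. {¬y5, ¬y1, ¬y7} — ¬y7 is true.
  3. {¬y7, y2} — ¬y7 is true.
  4. {y5, ¬y3, ¬y4} — ¬y3 is true.
  5. {¬y6, ¬y4, ¬y5} — ¬y4 is true.
  6. {¬y4, y3} — ¬y4 is true.
  7. {y1} — y1 is true.
  8. {¬y4, y7} — ¬y4 is true.
  9. {¬y6, y5} — y5 is true.
  10. {y2, ¬y4} — y2 is true.
  11. {¬y1, ¬y5, ¬y4} — ¬y4 is true.
  12. {¬y7, ¬y6, ¬y2} — ¬y7 is true.
  13. {y5} — y5 is true.
  14. {y7, ¬y4, ¬y3} — ¬y4 is true.
  15. {¬y5, ¬y1, ¬y3} — ¬y3 is true.
  16. {¬y3, y5} — ¬y3 is true.
  17. {¬y4, y1} — y1 is true.
  18. {y3, ¬y7} — ¬y7 is true.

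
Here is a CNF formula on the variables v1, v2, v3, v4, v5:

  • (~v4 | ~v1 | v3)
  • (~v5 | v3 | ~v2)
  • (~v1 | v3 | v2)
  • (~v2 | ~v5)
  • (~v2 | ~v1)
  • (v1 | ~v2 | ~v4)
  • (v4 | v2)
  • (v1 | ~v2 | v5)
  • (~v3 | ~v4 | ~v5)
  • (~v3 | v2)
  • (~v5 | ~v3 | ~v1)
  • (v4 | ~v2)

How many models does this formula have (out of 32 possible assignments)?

2

The models are:
  v1=0 v2=0 v3=0 v4=1 v5=0
  v1=0 v2=0 v3=0 v4=1 v5=1
Count: 2.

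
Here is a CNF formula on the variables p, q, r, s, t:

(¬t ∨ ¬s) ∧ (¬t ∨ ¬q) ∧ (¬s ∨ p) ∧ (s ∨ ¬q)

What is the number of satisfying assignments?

12

Split on s, then q.
  s=1, q=1: remaining (p,r,t) ∈ {(1,0,0); (1,1,0)} — 2.
  s=1, q=0: remaining (p,r,t) ∈ {(1,0,0); (1,1,0)} — 2.
  s=0, q=1: a clause becomes empty — 0.
  s=0, q=0: p, r, t free → 2^3 = 8.
Total: 2 + 2 + 0 + 8 = 12.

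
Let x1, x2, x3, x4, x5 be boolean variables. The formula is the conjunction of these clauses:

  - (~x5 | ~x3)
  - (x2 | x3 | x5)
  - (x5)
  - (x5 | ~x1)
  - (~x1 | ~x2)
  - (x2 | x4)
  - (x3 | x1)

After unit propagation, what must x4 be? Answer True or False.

(x5) is a unit clause: x5 = True.
In (~x3 | ~x5), ~x5 is now false; ~x3 must hold, so x3 = False.
(x3 | x1): since x3 = False, the clause reduces to (x1). x1 = True.
From (~x1 | ~x2) and x1 = True: x2 = False.
From (x4 | x2) and x2 = False: x4 = True.

True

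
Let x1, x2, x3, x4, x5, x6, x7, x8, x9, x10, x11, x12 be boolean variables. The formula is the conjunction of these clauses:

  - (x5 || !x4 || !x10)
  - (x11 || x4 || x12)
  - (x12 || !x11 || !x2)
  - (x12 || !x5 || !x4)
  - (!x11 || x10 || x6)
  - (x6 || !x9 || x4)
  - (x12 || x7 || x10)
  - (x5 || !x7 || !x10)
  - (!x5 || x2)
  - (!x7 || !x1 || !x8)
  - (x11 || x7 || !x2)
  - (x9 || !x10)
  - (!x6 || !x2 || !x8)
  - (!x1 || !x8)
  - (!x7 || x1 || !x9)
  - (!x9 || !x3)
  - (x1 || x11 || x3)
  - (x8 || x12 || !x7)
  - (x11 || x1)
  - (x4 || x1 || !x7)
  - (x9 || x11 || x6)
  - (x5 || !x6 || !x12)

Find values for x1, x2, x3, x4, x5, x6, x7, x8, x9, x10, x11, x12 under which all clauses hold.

x1 = T, x2 = F, x3 = F, x4 = T, x5 = F, x6 = F, x7 = T, x8 = F, x9 = T, x10 = F, x11 = F, x12 = T

Check each clause:
  1. (!x4 || !x10 || x5) — !x10 is true.
  2. (x4 || x11 || x12) — x4 is true.
  3. (x12 || !x2 || !x11) — x12 is true.
  4. (!x5 || x12 || !x4) — !x5 is true.
  5. (x6 || x10 || !x11) — !x11 is true.
  6. (x4 || x6 || !x9) — x4 is true.
  7. (x7 || x12 || x10) — x12 is true.
  8. (!x7 || x5 || !x10) — !x10 is true.
  9. (x2 || !x5) — !x5 is true.
  10. (!x8 || !x1 || !x7) — !x8 is true.
  11. (x11 || !x2 || x7) — !x2 is true.
  12. (!x10 || x9) — x9 is true.
  13. (!x2 || !x8 || !x6) — !x8 is true.
  14. (!x8 || !x1) — !x8 is true.
  15. (!x7 || x1 || !x9) — x1 is true.
  16. (!x9 || !x3) — !x3 is true.
  17. (x3 || x1 || x11) — x1 is true.
  18. (x12 || x8 || !x7) — x12 is true.
  19. (x11 || x1) — x1 is true.
  20. (!x7 || x4 || x1) — x1 is true.
  21. (x6 || x9 || x11) — x9 is true.
  22. (!x12 || !x6 || x5) — !x6 is true.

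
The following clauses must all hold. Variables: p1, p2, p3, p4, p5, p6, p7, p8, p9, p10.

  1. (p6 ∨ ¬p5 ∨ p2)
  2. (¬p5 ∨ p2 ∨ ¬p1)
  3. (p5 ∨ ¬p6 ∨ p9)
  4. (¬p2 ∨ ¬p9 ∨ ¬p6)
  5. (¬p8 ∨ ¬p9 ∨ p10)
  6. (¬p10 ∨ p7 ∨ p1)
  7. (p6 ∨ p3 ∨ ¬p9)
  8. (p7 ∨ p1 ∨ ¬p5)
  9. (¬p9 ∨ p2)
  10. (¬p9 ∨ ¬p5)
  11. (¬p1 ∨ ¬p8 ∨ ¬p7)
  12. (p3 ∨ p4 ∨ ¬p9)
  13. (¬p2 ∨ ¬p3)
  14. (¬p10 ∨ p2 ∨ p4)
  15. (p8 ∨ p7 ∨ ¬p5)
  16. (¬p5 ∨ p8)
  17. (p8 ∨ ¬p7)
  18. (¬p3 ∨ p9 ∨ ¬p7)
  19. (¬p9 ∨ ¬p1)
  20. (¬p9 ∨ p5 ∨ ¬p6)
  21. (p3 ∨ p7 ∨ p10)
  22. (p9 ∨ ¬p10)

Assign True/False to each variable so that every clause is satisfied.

p1=True, p2=False, p3=True, p4=True, p5=False, p6=False, p7=False, p8=False, p9=False, p10=False

p4 occurs only positively in the remaining clauses — set p4 = True.
Branch on p1: take p1 = True.
  then p9 is forced to False.
  then p10 is forced to False.
Set p2 = False and propagate.
  then p5 is forced to False.
  then p6 is forced to False.
The remaining clauses are satisfied by p3 = True, p7 = False, p8 = False.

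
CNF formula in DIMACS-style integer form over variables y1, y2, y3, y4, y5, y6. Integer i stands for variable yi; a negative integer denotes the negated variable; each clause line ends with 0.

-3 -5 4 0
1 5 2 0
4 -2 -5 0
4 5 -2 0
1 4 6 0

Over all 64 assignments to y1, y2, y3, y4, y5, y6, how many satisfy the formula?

35

Split on y4, then y5.
  y4=1, y5=1: y1, y2, y3, y6 free → 2^4 = 16.
  y4=1, y5=0: y3, y6 free; 3 ways for (y1,y2) × 2^2 = 12.
  y4=0, y5=1: remaining (y1,y2,y3,y6) ∈ {(0,0,0,1); (1,0,0,0); (1,0,0,1)} — 3.
  y4=0, y5=0: remaining (y1,y2,y3,y6) ∈ {(1,0,0,0); (1,0,0,1); (1,0,1,0); (1,0,1,1)} — 4.
Total: 16 + 12 + 3 + 4 = 35.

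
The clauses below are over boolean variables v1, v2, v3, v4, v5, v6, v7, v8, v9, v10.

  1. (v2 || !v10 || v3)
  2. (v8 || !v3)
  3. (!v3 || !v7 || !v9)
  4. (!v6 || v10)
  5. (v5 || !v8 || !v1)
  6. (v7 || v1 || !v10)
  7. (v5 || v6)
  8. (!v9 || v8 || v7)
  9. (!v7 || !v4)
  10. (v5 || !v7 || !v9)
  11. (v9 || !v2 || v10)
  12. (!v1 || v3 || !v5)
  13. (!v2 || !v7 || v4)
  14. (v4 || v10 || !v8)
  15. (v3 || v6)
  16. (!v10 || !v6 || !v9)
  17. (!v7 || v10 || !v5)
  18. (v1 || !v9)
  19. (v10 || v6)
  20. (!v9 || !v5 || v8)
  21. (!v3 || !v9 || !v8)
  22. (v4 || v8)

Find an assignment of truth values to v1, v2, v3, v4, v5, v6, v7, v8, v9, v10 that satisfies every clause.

v1 = T, v2 = T, v3 = T, v4 = F, v5 = T, v6 = T, v7 = F, v8 = T, v9 = F, v10 = T

Check each clause:
  1. (v3 || !v10 || v2) — v2 is true.
  2. (v8 || !v3) — v8 is true.
  3. (!v3 || !v7 || !v9) — !v7 is true.
  4. (v10 || !v6) — v10 is true.
  5. (v5 || !v1 || !v8) — v5 is true.
  6. (!v10 || v7 || v1) — v1 is true.
  7. (v5 || v6) — v5 is true.
  8. (v8 || !v9 || v7) — v8 is true.
  9. (!v4 || !v7) — !v7 is true.
  10. (!v7 || v5 || !v9) — !v7 is true.
  11. (v10 || !v2 || v9) — v10 is true.
  12. (!v1 || !v5 || v3) — v3 is true.
  13. (!v2 || v4 || !v7) — !v7 is true.
  14. (v10 || v4 || !v8) — v10 is true.
  15. (v3 || v6) — v3 is true.
  16. (!v9 || !v6 || !v10) — !v9 is true.
  17. (v10 || !v7 || !v5) — !v7 is true.
  18. (v1 || !v9) — v1 is true.
  19. (v10 || v6) — v10 is true.
  20. (!v9 || v8 || !v5) — v8 is true.
  21. (!v3 || !v9 || !v8) — !v9 is true.
  22. (v4 || v8) — v8 is true.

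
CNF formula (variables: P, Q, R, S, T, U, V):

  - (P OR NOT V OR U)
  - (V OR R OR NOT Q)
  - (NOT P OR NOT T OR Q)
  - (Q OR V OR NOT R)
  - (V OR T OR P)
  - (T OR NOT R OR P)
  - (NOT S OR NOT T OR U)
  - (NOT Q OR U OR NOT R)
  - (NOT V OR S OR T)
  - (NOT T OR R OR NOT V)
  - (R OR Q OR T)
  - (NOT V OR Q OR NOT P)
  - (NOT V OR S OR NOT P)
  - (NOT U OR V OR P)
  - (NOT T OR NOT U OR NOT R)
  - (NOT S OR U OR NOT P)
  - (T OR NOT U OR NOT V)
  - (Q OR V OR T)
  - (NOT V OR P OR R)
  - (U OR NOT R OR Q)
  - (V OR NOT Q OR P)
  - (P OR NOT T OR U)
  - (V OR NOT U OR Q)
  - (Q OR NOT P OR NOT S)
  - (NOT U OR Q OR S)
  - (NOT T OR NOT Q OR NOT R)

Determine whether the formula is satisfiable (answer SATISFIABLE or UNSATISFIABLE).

SATISFIABLE

Branch on P: take P = True.
Set Q = True and propagate.
Branch on R: take R = True.
  then U is forced to True.
  then T is forced to False.
  then V is forced to False.
S is now unconstrained; take S = True.
So P=True, Q=True, R=True, S=True, T=False, U=True, V=False is a satisfying assignment.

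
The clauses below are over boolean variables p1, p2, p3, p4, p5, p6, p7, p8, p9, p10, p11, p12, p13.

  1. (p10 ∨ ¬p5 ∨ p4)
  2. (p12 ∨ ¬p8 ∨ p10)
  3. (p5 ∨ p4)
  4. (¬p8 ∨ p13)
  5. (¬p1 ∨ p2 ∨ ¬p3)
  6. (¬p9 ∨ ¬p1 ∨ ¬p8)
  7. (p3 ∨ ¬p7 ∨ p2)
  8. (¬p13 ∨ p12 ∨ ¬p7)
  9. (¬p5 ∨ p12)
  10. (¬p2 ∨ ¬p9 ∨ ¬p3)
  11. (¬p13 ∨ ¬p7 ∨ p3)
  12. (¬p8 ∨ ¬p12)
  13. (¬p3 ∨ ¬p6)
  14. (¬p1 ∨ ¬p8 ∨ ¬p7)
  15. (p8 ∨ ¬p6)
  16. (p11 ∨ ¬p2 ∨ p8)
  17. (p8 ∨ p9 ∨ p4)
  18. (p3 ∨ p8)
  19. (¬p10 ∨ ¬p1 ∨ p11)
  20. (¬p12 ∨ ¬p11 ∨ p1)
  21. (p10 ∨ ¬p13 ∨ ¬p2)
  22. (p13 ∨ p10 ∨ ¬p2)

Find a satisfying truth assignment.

Pure literal: p4 appears only positively; assign p4 = True.
Pure literal: p6 appears only negated; assign p6 = False.
Set p1 = False and propagate.
Try p2 = False.
For the remaining variables, p3 = True, p5 = False, p7 = False, p8 = False, p9 = True, p10 = False, p11 = True, p12 = False, p13 = False works.

p1 = F, p2 = F, p3 = T, p4 = T, p5 = F, p6 = F, p7 = F, p8 = F, p9 = T, p10 = F, p11 = T, p12 = F, p13 = F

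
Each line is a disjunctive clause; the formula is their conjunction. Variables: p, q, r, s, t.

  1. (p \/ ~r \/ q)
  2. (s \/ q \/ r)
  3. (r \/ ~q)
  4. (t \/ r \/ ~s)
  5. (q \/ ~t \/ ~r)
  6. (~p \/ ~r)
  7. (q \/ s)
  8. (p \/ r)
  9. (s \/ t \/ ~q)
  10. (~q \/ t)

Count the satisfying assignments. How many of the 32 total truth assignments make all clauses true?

Satisfying assignments:
  p=F q=T r=T s=F t=T
  p=F q=T r=T s=T t=T
  p=T q=F r=F s=T t=T
That's 3 in total.

3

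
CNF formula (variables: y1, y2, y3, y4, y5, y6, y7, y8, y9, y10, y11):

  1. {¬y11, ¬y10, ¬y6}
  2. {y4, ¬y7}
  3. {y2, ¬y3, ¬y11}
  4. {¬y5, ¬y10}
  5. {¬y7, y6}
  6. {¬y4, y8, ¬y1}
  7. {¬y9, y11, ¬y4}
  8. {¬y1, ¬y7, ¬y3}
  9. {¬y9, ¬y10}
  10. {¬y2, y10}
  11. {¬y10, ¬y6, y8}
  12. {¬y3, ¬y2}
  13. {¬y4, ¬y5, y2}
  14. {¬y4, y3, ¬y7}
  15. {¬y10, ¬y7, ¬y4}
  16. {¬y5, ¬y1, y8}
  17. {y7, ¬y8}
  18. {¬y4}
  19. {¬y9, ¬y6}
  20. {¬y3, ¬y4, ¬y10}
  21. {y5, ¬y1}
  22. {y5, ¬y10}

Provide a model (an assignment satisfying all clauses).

y1 = False  y2 = False  y3 = False  y4 = False  y5 = False  y6 = False  y7 = False  y8 = False  y9 = False  y10 = False  y11 = True

Unit propagation: (¬y4) forces y4 = False.
The clause (¬y7) is unit: y7 must be False.
(¬y8) is a unit clause, so y8 = False.
y1 occurs only negated in the remaining clauses — set y1 = False.
Pure literal: y3 appears only negated; assign y3 = False.
Branch on y2: take y2 = False.
The remaining clauses are satisfied by y5 = False, y6 = False, y9 = False, y10 = False, y11 = True.
Check each clause:
  1. {¬y11, ¬y10, ¬y6} — ¬y6 is true.
  2. {¬y7, y4} — ¬y7 is true.
  3. {y2, ¬y11, ¬y3} — ¬y3 is true.
  4. {¬y5, ¬y10} — ¬y5 is true.
  5. {y6, ¬y7} — ¬y7 is true.
  6. {¬y4, ¬y1, y8} — ¬y4 is true.
  7. {¬y9, y11, ¬y4} — y11 is true.
  8. {¬y1, ¬y3, ¬y7} — ¬y7 is true.
  9. {¬y9, ¬y10} — ¬y10 is true.
  10. {y10, ¬y2} — ¬y2 is true.
  11. {¬y10, ¬y6, y8} — ¬y6 is true.
  12. {¬y3, ¬y2} — ¬y3 is true.
  13. {y2, ¬y4, ¬y5} — ¬y5 is true.
  14. {¬y7, y3, ¬y4} — ¬y7 is true.
  15. {¬y4, ¬y7, ¬y10} — ¬y7 is true.
  16. {y8, ¬y1, ¬y5} — ¬y5 is true.
  17. {y7, ¬y8} — ¬y8 is true.
  18. {¬y4} — ¬y4 is true.
  19. {¬y9, ¬y6} — ¬y6 is true.
  20. {¬y10, ¬y3, ¬y4} — ¬y4 is true.
  21. {¬y1, y5} — ¬y1 is true.
  22. {¬y10, y5} — ¬y10 is true.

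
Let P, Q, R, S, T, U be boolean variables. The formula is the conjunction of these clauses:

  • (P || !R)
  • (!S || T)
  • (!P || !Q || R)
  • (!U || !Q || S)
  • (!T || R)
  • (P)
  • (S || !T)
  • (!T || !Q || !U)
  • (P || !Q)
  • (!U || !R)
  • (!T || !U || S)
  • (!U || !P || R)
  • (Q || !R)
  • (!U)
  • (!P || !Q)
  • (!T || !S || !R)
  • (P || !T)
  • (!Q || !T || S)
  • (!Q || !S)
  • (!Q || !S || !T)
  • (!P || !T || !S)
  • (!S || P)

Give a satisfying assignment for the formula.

Unit propagation: (P) forces P = True.
Unit propagation: (!U) forces U = False.
The clause (!Q) is unit: Q must be False.
The clause (!R) is unit: R must be False.
The clause (!T) is unit: T must be False.
(!S) is a unit clause, so S = False.

P = True, Q = False, R = False, S = False, T = False, U = False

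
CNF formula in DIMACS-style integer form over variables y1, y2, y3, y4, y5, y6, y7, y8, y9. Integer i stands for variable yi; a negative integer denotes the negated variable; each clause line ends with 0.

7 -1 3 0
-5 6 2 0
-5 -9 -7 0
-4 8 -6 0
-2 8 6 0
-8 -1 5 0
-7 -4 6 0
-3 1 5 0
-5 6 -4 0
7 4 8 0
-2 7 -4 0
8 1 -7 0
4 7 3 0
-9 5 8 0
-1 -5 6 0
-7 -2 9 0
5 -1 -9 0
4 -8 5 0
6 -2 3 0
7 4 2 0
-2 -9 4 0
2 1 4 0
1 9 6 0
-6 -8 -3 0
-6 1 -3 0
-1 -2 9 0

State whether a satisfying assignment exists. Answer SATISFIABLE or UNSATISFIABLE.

Branch on y1: take y1 = True.
Set y2 = False and propagate.
The remaining clauses are satisfied by y3 = True, y4 = False, y5 = True, y6 = True, y7 = True, y8 = False, y9 = False.
So y1 = T  y2 = F  y3 = T  y4 = F  y5 = T  y6 = T  y7 = T  y8 = F  y9 = F is a satisfying assignment.

SATISFIABLE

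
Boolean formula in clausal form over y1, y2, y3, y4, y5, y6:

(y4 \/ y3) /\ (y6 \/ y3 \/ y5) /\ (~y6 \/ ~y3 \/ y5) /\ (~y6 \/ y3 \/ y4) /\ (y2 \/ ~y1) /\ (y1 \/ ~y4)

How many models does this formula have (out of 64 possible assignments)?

Case analysis on y3 and y4:
  y3=T, y4=T: remaining (y1,y2,y5,y6) ∈ {(T,T,F,F); (T,T,T,F); (T,T,T,T)} — 3.
  y3=T, y4=F: 9 of the 16 assignments to (y1,y2,y5,y6) work.
  y3=F, y4=T: remaining (y1,y2,y5,y6) ∈ {(T,T,F,T); (T,T,T,F); (T,T,T,T)} — 3.
  y3=F, y4=F: a clause becomes empty — 0.
Total: 3 + 9 + 3 + 0 = 15.

15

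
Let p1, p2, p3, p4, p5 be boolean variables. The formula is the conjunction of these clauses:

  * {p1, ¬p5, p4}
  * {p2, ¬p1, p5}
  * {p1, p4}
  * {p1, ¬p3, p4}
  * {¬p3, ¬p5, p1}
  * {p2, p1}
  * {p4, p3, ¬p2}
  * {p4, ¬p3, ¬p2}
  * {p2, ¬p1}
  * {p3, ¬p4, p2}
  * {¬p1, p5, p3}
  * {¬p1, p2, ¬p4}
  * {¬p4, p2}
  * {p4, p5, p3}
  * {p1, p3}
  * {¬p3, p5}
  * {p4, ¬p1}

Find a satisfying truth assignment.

p1 = 1, p2 = 1, p3 = 1, p4 = 1, p5 = 1

Branch on p1: take p1 = True.
  then p2 is forced to True.
  then p4 is forced to True.
The remaining clauses are satisfied by p3 = True, p5 = True.
Every clause has at least one true literal under this assignment.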